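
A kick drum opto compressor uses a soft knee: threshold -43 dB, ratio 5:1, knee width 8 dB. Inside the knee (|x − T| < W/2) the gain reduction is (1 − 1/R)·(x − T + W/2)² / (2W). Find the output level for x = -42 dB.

x − T + W/2 = -42 − (-43) + 4 = 5.
GR = (1 − 1/5) × 5² / 16 = 0.8 × 25 / 16 = 1.25 dB.
Output = -42 − 1.25 = -43.25 dB.

-43.25 dB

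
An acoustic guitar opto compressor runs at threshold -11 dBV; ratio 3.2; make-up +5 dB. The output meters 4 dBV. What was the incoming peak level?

Remove make-up: 4 − 5 = -1 dBV.
The compressed level sits -1 − (-11) = 10 dB over threshold.
Input overshoot = R × output overshoot = 32 dB → input = -11 + 32 = 21 dBV.

21 dBV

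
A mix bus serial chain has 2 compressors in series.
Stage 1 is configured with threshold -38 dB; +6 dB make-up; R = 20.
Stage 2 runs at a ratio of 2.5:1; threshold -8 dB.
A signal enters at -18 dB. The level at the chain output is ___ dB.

Stage 1: overshoot 20 dB → 20/20 = 1 dB → -37 dB; +6 dB make-up → -31 dB.
Stage 2: -31 dB is at or below the -8 dB threshold — no compression; output -31 dB.

-31 dB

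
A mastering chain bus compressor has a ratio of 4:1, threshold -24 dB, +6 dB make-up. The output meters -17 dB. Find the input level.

-20 dB

Before make-up, the level was -17 − 6 = -23 dB.
Post-compression overshoot = -23 − (-24) = 1 dB.
Input overshoot = R × output overshoot = 4 dB → input = -24 + 4 = -20 dB.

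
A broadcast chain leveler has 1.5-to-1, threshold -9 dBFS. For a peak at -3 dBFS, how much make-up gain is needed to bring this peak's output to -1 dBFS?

Overshoot 6 dB → 6/1.5 = 4 dB after compression, so the compressed level is -9 + 4 = -5 dBFS.
Make-up = target − compressed = -1 − (-5) = 4 dB.

4 dB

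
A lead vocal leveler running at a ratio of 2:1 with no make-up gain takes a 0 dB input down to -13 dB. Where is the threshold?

-26 dB

Let T be the threshold. Output overshoot = (input overshoot)/R, so -13 − T = (0 − T)/2.
2·(-13 − T) = 0 − T → 1·T = -26 − 0 = -26.
T = -26/1 = -26 dB.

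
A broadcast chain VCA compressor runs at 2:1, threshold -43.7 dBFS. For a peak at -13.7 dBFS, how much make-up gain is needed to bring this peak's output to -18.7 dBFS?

Without make-up, output = threshold + overshoot/2 = -43.7 + 15 = -28.7 dBFS.
Gap to target: 10 dB.

10 dB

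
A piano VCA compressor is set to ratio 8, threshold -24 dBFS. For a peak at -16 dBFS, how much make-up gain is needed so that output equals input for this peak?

Overshoot 8 dB → 8/8 = 1 dB after compression, so the compressed level is -24 + 1 = -23 dBFS.
Make-up = target − compressed = -16 − (-23) = 7 dB.

7 dB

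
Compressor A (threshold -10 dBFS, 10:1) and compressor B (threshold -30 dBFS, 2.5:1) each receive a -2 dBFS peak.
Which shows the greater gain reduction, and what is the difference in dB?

B, by 9.6 dB

A: GR = 8 − 8/10 = 7.2 dB.
B: GR = 28 − 28/2.5 = 16.8 dB.
B reduces 9.6 dB more.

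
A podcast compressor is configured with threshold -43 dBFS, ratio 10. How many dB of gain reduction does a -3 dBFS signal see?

Overshoot = -3 − (-43) = 40 dB.
A 10:1 ratio leaves 4 dB of that excess.
GR = overshoot in − overshoot out = 40 − 4 = 36 dB.

36 dB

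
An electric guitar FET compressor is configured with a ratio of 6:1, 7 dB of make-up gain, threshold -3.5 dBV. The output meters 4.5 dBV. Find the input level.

2.5 dBV

Remove make-up: 4.5 − 7 = -2.5 dBV.
Post-compression overshoot = -2.5 − (-3.5) = 1 dB.
Undo the ratio: input overshoot = 1 × 6 = 6 dB, giving input = 2.5 dBV.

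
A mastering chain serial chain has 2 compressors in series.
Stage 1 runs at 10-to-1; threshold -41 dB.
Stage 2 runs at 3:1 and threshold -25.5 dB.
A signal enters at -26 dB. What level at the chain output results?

-39.5 dB

Stage 1: overshoot 15 dB → 15/10 = 1.5 dB → -39.5 dB.
Stage 2: -39.5 dB ≤ -25.5 dB, so stage 2 doesn't engage; output -39.5 dB.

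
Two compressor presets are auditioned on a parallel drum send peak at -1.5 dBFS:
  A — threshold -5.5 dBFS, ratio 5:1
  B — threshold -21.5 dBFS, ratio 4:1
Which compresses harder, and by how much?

A: overshoot 4 dB → output overshoot 0.8 dB → GR 3.2 dB.
B: overshoot 20 dB → output overshoot 5 dB → GR 15 dB.
B applies 11.8 dB more gain reduction.

B, by 11.8 dB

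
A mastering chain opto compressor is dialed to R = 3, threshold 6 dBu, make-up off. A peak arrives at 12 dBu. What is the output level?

8 dBu

Overshoot: 12 − 6 = 6 dB.
3:1 compression reduces that to 6/3 = 2 dB over.
That puts the output at 8 dBu.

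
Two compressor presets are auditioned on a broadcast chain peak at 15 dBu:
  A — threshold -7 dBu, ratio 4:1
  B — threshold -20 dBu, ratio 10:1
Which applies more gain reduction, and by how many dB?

B, by 15 dB

A: GR = 22 − 22/4 = 16.5 dB.
B: GR = 35 − 35/10 = 31.5 dB.
B reduces 15 dB more.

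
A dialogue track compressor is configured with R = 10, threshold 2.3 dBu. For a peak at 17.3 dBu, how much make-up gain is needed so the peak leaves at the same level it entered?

Without make-up, output = threshold + overshoot/10 = 2.3 + 1.5 = 3.8 dBu.
Gap to target: 13.5 dB.

13.5 dB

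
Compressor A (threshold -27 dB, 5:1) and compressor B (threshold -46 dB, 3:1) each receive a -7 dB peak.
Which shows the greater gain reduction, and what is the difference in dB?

B, by 10 dB

A: overshoot 20 dB → output overshoot 4 dB → GR 16 dB.
B: overshoot 39 dB → output overshoot 13 dB → GR 26 dB.
B reduces 10 dB more.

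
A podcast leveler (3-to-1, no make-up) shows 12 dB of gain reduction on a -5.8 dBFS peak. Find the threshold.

-23.8 dBFS

Gain reduction = -5.8 − (-17.8) = 12 dB; output overshoot = GR / (R − 1) = 12 / 2 = 6 dB.
Threshold = output − output overshoot = -17.8 − 6 = -23.8 dBFS.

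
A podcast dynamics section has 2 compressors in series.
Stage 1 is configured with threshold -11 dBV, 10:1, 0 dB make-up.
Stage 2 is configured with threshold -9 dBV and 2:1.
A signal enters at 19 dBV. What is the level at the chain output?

Stage 1: overshoot 30 dB → 30/10 = 3 dB → -8 dBV.
Stage 2: overshoot 1 dB → 1/2 = 0.5 dB → -8.5 dBV.

-8.5 dBV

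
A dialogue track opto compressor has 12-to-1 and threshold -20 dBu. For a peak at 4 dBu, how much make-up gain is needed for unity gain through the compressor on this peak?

22 dB

The peak compresses to -20 + 24/12 = -18 dBu.
To reach 4 dBu requires 4 − (-18) = 22 dB of make-up.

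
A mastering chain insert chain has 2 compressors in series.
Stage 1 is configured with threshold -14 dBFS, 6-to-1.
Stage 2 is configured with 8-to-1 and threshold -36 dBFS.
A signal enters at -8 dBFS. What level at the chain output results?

Stage 1: overshoot 6 dB → 6/6 = 1 dB → -13 dBFS.
Stage 2: 23 dB above -36 dBFS, reduced 8:1 to 2.875 dB above → -33.125 dBFS.

-33.125 dBFS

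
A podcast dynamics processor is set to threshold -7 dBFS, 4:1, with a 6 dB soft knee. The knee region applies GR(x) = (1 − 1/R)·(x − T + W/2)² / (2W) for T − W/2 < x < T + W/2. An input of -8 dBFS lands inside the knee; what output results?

-8.25 dBFS

x − T + W/2 = -8 − (-7) + 3 = 2.
GR = (1 − 1/4) × 2² / 12 = 0.75 × 4 / 12 = 0.25 dB.
Output = -8 − 0.25 = -8.25 dBFS.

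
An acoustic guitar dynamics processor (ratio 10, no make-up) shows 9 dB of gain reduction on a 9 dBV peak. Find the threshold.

Gain reduction = 9 − 0 = 9 dB; output overshoot = GR / (R − 1) = 9 / 9 = 1 dB.
Threshold = output − output overshoot = 0 − 1 = -1 dBV.

-1 dBV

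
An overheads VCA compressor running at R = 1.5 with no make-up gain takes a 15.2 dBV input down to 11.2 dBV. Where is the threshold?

3.2 dBV

Input is 12 dB above T (since output overshoot × R = input overshoot: (11.2 − T)·1.5 = 15.2 − T gives T = 3.2 dBV).
Check: 3.2 + (15.2 − 3.2)/1.5 = 3.2 + 8 = 11.2 dBV. ✓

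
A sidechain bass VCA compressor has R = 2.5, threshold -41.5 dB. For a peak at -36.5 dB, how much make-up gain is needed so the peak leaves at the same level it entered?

3 dB

Without make-up, output = threshold + overshoot/2.5 = -41.5 + 2 = -39.5 dB.
Gap to target: 3 dB.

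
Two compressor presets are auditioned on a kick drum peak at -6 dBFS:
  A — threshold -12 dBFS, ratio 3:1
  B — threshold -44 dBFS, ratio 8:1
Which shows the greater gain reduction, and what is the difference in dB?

A: 6 dB over, compressed to 2 dB over, so 4 dB of GR.
B: 38 dB over, compressed to 4.75 dB over, so 33.25 dB of GR.
Difference: 29.25 dB in favour of B.

B, by 29.25 dB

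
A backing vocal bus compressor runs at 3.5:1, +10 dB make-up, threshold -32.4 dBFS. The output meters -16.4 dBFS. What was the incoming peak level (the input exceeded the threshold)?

Stripping the +10 dB make-up gives -26.4 dBFS at the gain stage.
That's 6 dB above the -32.4 dBFS threshold.
Input overshoot = R × output overshoot = 21 dB → input = -32.4 + 21 = -11.4 dBFS.

-11.4 dBFS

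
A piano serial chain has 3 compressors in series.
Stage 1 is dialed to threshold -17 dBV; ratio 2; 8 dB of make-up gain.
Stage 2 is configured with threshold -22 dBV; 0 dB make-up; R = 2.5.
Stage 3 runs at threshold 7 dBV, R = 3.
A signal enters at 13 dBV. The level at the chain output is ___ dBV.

-10.8 dBV

Stage 1: 30 dB above -17 dBV, reduced 2:1 to 15 dB above → -2 dBV; +8 dB make-up → 6 dBV.
Stage 2: 6 dBV is 28 dB over -22 dBV; at 2.5:1 that becomes 11.2 dB over, giving -10.8 dBV.
Stage 3: -10.8 dBV is at or below the 7 dBV threshold — no compression; output -10.8 dBV.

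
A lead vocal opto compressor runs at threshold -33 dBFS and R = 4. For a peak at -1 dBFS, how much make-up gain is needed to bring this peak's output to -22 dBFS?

3 dB

The peak compresses to -33 + 32/4 = -25 dBFS.
To reach -22 dBFS requires -22 − (-25) = 3 dB of make-up.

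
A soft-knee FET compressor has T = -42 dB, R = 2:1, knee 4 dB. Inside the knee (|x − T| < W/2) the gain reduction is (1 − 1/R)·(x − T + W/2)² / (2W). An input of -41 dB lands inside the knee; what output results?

x − T + W/2 = -41 − (-42) + 2 = 3.
GR = (1 − 1/2) × 3² / 8 = 0.5 × 9 / 8 = 0.5625 dB.
Output = -41 − 0.5625 = -41.5625 dB.

-41.5625 dB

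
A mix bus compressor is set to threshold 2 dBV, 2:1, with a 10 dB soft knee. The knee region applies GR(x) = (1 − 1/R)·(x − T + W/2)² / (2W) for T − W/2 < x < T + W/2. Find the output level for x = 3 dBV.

x − T + W/2 = 3 − 2 + 5 = 6.
GR = (1 − 1/2) × 6² / 20 = 0.5 × 36 / 20 = 0.9 dB.
Output = 3 − 0.9 = 2.1 dBV.

2.1 dBV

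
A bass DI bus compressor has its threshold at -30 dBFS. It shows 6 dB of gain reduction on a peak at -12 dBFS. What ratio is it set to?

1.5:1

Input overshoot = -12 − (-30) = 18 dB.
Output overshoot = 18 − 6 = 12 dB.
Ratio = input overshoot / output overshoot = 18 / 12 = 1.5.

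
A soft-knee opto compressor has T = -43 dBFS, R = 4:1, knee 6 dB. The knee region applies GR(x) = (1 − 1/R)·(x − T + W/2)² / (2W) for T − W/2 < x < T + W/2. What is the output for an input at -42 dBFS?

x − T + W/2 = -42 − (-43) + 3 = 4.
GR = (1 − 1/4) × 4² / 12 = 0.75 × 16 / 12 = 1 dB.
Output = -42 − 1 = -43 dBFS.

-43 dBFS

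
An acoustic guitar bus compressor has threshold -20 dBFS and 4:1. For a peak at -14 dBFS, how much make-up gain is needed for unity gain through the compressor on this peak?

4.5 dB

Overshoot 6 dB → 6/4 = 1.5 dB after compression, so the compressed level is -20 + 1.5 = -18.5 dBFS.
Make-up = target − compressed = -14 − (-18.5) = 4.5 dB.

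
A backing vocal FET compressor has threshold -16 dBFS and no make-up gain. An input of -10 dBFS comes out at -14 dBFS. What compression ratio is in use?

3:1

Input overshoot = -10 − (-16) = 6 dB; output overshoot = -14 − (-16) = 2 dB.
Ratio = 6 / 2 = 3.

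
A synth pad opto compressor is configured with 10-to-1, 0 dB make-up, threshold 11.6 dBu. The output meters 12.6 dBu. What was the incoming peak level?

The compressed level sits 12.6 − 11.6 = 1 dB over threshold.
Before 10:1 compression the overshoot was 1 × 10 = 10 dB, so input = 11.6 + 10 = 21.6 dBu.

21.6 dBu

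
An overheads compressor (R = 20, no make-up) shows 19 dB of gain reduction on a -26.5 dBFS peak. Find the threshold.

Gain reduction = -26.5 − (-45.5) = 19 dB; output overshoot = GR / (R − 1) = 19 / 19 = 1 dB.
Threshold = output − output overshoot = -45.5 − 1 = -46.5 dBFS.

-46.5 dBFS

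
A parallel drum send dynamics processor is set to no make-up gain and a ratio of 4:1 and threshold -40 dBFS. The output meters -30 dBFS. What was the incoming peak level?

The compressed level sits -30 − (-40) = 10 dB over threshold.
Input overshoot = R × output overshoot = 40 dB → input = -40 + 40 = 0 dBFS.

0 dBFS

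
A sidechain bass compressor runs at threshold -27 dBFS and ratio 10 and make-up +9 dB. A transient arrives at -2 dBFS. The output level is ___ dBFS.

Overshoot: -2 − (-27) = 25 dB.
The 25 dB excess becomes 2.5 dB after 10:1 reduction.
That puts the output at -24.5 dBFS; make-up adds 9 dB, giving -15.5 dBFS.

-15.5 dBFS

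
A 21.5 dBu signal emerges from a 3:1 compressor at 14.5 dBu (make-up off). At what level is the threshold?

Gain reduction = 21.5 − 14.5 = 7 dB; output overshoot = GR / (R − 1) = 7 / 2 = 3.5 dB.
Threshold = output − output overshoot = 14.5 − 3.5 = 11 dBu.

11 dBu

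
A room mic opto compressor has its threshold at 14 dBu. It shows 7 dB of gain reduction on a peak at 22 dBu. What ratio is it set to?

Input overshoot = 22 − 14 = 8 dB.
Output overshoot = 8 − 7 = 1 dB.
Ratio = input overshoot / output overshoot = 8 / 1 = 8.

8:1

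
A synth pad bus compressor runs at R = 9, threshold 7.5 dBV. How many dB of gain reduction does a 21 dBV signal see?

12 dB

Overshoot = 21 − 7.5 = 13.5 dB.
A 9:1 ratio leaves 1.5 dB of that excess.
Gain reduction = 13.5 − 1.5 = 12 dB.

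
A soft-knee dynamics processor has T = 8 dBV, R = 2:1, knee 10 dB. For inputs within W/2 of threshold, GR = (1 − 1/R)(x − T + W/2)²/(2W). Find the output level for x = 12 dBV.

9.975 dBV

x − T + W/2 = 12 − 8 + 5 = 9.
GR = (1 − 1/2) × 9² / 20 = 0.5 × 81 / 20 = 2.025 dB.
Output = 12 − 2.025 = 9.975 dBV.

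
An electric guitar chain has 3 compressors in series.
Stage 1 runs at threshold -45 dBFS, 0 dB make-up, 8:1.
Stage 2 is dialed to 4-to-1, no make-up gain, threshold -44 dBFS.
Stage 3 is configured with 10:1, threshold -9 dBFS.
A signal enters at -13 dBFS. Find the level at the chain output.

Stage 1: -13 dBFS is 32 dB over -45 dBFS; at 8:1 that becomes 4 dB over, giving -41 dBFS.
Stage 2: 3 dB above -44 dBFS, reduced 4:1 to 0.75 dB above → -43.25 dBFS.
Stage 3: -43.25 dBFS is at or below the -9 dBFS threshold — no compression; output -43.25 dBFS.

-43.25 dBFS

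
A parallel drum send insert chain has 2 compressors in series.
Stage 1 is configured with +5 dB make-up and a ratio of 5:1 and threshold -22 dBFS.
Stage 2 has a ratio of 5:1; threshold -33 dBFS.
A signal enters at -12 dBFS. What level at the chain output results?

-29.4 dBFS

Stage 1: -12 dBFS is 10 dB over -22 dBFS; at 5:1 that becomes 2 dB over, giving -20 dBFS; +5 dB make-up → -15 dBFS.
Stage 2: 18 dB above -33 dBFS, reduced 5:1 to 3.6 dB above → -29.4 dBFS.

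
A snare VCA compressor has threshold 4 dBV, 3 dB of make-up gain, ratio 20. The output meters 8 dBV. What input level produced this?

Remove make-up: 8 − 3 = 5 dBV.
Post-compression overshoot = 5 − 4 = 1 dB.
Undo the ratio: input overshoot = 1 × 20 = 20 dB, giving input = 24 dBV.

24 dBV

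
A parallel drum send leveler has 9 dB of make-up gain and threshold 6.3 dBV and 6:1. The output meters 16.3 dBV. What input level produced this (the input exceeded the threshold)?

12.3 dBV

Before make-up, the level was 16.3 − 9 = 7.3 dBV.
Post-compression overshoot = 7.3 − 6.3 = 1 dB.
Undo the ratio: input overshoot = 1 × 6 = 6 dB, giving input = 12.3 dBV.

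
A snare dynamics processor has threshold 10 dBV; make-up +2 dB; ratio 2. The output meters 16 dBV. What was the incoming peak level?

18 dBV

Remove make-up: 16 − 2 = 14 dBV.
The compressed level sits 14 − 10 = 4 dB over threshold.
Input overshoot = R × output overshoot = 8 dB → input = 10 + 8 = 18 dBV.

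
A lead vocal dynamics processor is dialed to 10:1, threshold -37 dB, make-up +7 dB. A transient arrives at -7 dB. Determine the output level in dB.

Overshoot: -7 − (-37) = 30 dB.
At 10:1 the overshoot is divided by 10, leaving 3 dB above threshold.
That puts the output at -34 dB; make-up adds 7 dB, giving -27 dB.

-27 dB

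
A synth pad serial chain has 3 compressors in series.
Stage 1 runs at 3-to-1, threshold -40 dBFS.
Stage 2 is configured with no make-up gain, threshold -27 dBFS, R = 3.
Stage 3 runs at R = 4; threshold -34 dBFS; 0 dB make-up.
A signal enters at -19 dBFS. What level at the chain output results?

Stage 1: -19 dBFS is 21 dB over -40 dBFS; at 3:1 that becomes 7 dB over, giving -33 dBFS.
Stage 2: below threshold (-33 ≤ -27); passes unchanged; output -33 dBFS.
Stage 3: -33 dBFS is 1 dB over -34 dBFS; at 4:1 that becomes 0.25 dB over, giving -33.75 dBFS.

-33.75 dBFS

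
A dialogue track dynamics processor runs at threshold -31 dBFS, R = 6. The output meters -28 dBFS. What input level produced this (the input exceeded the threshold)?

That's 3 dB above the -31 dBFS threshold.
Undo the ratio: input overshoot = 3 × 6 = 18 dB, giving input = -13 dBFS.

-13 dBFS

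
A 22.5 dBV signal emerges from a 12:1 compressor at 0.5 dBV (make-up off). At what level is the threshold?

Let T be the threshold. Output overshoot = (input overshoot)/R, so 0.5 − T = (22.5 − T)/12.
12·(0.5 − T) = 22.5 − T → 11·T = 6 − 22.5 = -16.5.
T = -16.5/11 = -1.5 dBV.

-1.5 dBV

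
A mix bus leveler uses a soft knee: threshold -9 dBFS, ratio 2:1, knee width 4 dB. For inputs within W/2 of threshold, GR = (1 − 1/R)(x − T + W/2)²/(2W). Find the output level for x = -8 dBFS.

x − T + W/2 = -8 − (-9) + 2 = 3.
GR = (1 − 1/2) × 3² / 8 = 0.5 × 9 / 8 = 0.5625 dB.
Output = -8 − 0.5625 = -8.5625 dBFS.

-8.5625 dBFS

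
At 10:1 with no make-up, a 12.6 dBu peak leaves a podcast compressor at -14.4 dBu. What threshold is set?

Let T be the threshold. Output overshoot = (input overshoot)/R, so -14.4 − T = (12.6 − T)/10.
10·(-14.4 − T) = 12.6 − T → 9·T = -144 − 12.6 = -156.6.
T = -156.6/9 = -17.4 dBu.

-17.4 dBu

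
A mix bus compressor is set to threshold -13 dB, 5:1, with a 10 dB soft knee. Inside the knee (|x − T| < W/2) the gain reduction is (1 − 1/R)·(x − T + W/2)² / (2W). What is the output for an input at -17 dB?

x − T + W/2 = -17 − (-13) + 5 = 1.
GR = (1 − 1/5) × 1² / 20 = 0.8 × 1 / 20 = 0.04 dB.
Output = -17 − 0.04 = -17.04 dB.

-17.04 dB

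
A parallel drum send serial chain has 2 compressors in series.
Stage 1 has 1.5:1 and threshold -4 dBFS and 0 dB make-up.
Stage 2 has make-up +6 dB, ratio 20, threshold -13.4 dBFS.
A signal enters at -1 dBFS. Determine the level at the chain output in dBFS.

-6.83 dBFS

Stage 1: 3 dB above -4 dBFS, reduced 1.5:1 to 2 dB above → -2 dBFS.
Stage 2: -2 dBFS is 11.4 dB over -13.4 dBFS; at 20:1 that becomes 0.57 dB over, giving -12.83 dBFS; +6 dB make-up → -6.83 dBFS.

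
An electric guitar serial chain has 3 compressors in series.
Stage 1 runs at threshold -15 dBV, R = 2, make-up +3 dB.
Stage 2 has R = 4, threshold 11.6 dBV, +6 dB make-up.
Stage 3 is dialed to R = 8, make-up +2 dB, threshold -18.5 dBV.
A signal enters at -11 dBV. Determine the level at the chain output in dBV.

Stage 1: -11 dBV is 4 dB over -15 dBV; at 2:1 that becomes 2 dB over, giving -13 dBV; +3 dB make-up → -10 dBV.
Stage 2: -10 dBV ≤ 11.6 dBV, so stage 2 doesn't engage; make-up brings it to -4 dBV.
Stage 3: overshoot 14.5 dB → 14.5/8 = 1.8125 dB → -16.6875 dBV; +2 dB make-up → -14.6875 dBV.

-14.6875 dBV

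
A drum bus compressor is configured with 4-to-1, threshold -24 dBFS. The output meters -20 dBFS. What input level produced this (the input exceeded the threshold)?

-8 dBFS

That's 4 dB above the -24 dBFS threshold.
Before 4:1 compression the overshoot was 4 × 4 = 16 dB, so input = -24 + 16 = -8 dBFS.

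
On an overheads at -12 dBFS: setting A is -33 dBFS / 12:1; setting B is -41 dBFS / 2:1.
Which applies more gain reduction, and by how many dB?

A, by 4.75 dB

A: overshoot 21 dB → output overshoot 1.75 dB → GR 19.25 dB.
B: overshoot 29 dB → output overshoot 14.5 dB → GR 14.5 dB.
Difference: 4.75 dB in favour of A.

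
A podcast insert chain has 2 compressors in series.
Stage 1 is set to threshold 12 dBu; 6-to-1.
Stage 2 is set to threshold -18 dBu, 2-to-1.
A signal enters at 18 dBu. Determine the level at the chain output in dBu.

-2.5 dBu

Stage 1: overshoot 6 dB → 6/6 = 1 dB → 13 dBu.
Stage 2: 13 dBu is 31 dB over -18 dBu; at 2:1 that becomes 15.5 dB over, giving -2.5 dBu.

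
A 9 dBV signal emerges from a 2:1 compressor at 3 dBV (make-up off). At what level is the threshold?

Let T be the threshold. Output overshoot = (input overshoot)/R, so 3 − T = (9 − T)/2.
2·(3 − T) = 9 − T → 1·T = 6 − 9 = -3.
T = -3/1 = -3 dBV.

-3 dBV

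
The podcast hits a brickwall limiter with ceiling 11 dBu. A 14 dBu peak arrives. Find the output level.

The limiter clamps the peak to its 11 dBu ceiling.

11 dBu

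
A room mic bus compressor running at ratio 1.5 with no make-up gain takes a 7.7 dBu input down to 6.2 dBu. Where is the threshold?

3.2 dBu

Let T be the threshold. Output overshoot = (input overshoot)/R, so 6.2 − T = (7.7 − T)/1.5.
1.5·(6.2 − T) = 7.7 − T → 0.5·T = 9.3 − 7.7 = 1.6.
T = 1.6/0.5 = 3.2 dBu.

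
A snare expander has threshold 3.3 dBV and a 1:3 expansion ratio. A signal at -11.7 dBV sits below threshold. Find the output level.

The input is 15 dB below the 3.3 dBV threshold.
A 1:3 expander multiplies undershoot by 3: 15 × 3 = 45 dB below threshold.
Output = 3.3 − 45 = -41.7 dBV.

-41.7 dBV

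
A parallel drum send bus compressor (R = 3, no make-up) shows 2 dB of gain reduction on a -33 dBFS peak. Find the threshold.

-36 dBFS

Let T be the threshold. Output overshoot = (input overshoot)/R, so -35 − T = (-33 − T)/3.
3·(-35 − T) = -33 − T → 2·T = -105 − (-33) = -72.
T = -72/2 = -36 dBFS.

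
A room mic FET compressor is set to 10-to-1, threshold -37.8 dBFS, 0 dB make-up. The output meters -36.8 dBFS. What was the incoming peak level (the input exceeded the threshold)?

-27.8 dBFS

That's 1 dB above the -37.8 dBFS threshold.
Input overshoot = R × output overshoot = 10 dB → input = -37.8 + 10 = -27.8 dBFS.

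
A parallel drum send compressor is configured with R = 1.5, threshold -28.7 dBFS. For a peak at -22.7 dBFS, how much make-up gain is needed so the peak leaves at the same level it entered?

Without make-up, output = threshold + overshoot/1.5 = -28.7 + 4 = -24.7 dBFS.
Gap to target: 2 dB.

2 dB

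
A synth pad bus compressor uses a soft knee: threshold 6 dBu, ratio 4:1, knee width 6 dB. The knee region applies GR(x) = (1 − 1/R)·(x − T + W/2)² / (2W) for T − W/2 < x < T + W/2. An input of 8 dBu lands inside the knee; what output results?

x − T + W/2 = 8 − 6 + 3 = 5.
GR = (1 − 1/4) × 5² / 12 = 0.75 × 25 / 12 = 1.5625 dB.
Output = 8 − 1.5625 = 6.4375 dBu.

6.4375 dBu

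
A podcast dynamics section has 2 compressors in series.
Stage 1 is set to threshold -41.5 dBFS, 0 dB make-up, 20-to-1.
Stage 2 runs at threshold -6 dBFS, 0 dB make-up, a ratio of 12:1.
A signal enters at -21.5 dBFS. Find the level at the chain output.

-40.5 dBFS

Stage 1: -21.5 dBFS is 20 dB over -41.5 dBFS; at 20:1 that becomes 1 dB over, giving -40.5 dBFS.
Stage 2: -40.5 dBFS ≤ -6 dBFS, so stage 2 doesn't engage; output -40.5 dBFS.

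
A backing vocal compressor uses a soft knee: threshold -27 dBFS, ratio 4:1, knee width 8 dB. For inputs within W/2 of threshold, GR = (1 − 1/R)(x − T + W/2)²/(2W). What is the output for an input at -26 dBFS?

x − T + W/2 = -26 − (-27) + 4 = 5.
GR = (1 − 1/4) × 5² / 16 = 0.75 × 25 / 16 = 1.171875 dB.
Output = -26 − 1.171875 = -27.171875 dBFS.

-27.171875 dBFS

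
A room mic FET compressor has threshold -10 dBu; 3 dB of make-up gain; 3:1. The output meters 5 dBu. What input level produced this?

26 dBu

Remove make-up: 5 − 3 = 2 dBu.
That's 12 dB above the -10 dBu threshold.
Undo the ratio: input overshoot = 12 × 3 = 36 dB, giving input = 26 dBu.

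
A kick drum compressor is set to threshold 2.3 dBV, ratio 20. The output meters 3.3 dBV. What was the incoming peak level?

The compressed level sits 3.3 − 2.3 = 1 dB over threshold.
Undo the ratio: input overshoot = 1 × 20 = 20 dB, giving input = 22.3 dBV.

22.3 dBV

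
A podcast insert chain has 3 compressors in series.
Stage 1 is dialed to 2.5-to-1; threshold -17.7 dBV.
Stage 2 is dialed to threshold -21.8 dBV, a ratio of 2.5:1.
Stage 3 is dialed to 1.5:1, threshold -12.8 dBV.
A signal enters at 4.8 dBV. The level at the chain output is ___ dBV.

-16.56 dBV

Stage 1: 4.8 dBV is 22.5 dB over -17.7 dBV; at 2.5:1 that becomes 9 dB over, giving -8.7 dBV.
Stage 2: -8.7 dBV is 13.1 dB over -21.8 dBV; at 2.5:1 that becomes 5.24 dB over, giving -16.56 dBV.
Stage 3: -16.56 dBV ≤ -12.8 dBV, so stage 3 doesn't engage; output -16.56 dBV.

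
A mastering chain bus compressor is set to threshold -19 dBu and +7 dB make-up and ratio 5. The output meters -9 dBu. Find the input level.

-4 dBu

Remove make-up: -9 − 7 = -16 dBu.
Post-compression overshoot = -16 − (-19) = 3 dB.
Undo the ratio: input overshoot = 3 × 5 = 15 dB, giving input = -4 dBu.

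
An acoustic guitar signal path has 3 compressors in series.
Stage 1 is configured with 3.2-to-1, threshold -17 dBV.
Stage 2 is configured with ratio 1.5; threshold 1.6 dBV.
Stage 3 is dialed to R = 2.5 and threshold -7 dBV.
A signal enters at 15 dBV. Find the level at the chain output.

-7 dBV

Stage 1: 15 dBV is 32 dB over -17 dBV; at 3.2:1 that becomes 10 dB over, giving -7 dBV.
Stage 2: -7 dBV ≤ 1.6 dBV, so stage 2 doesn't engage; output -7 dBV.
Stage 3: -7 dBV is at or below the -7 dBV threshold — no compression; output -7 dBV.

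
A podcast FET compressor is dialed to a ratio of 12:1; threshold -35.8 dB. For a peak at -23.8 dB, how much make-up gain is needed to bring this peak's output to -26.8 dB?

The peak compresses to -35.8 + 12/12 = -34.8 dB.
To reach -26.8 dB requires -26.8 − (-34.8) = 8 dB of make-up.

8 dB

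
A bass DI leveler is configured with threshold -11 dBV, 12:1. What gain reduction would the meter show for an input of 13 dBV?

22 dB

The signal is 24 dB above threshold.
A 12:1 ratio leaves 2 dB of that excess.
GR = overshoot in − overshoot out = 24 − 2 = 22 dB.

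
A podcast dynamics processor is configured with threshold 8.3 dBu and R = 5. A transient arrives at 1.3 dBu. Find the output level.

1.3 dBu is 7 dB below the 8.3 dBu threshold, so no gain reduction is applied.
Output = input = 1.3 dBu.

1.3 dBu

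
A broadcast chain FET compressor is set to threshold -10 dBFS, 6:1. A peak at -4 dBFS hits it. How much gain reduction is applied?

-4 dBFS exceeds the threshold by 6 dB.
After 6:1 compression the overshoot becomes 6/6 = 1 dB.
Gain reduction = 6 − 1 = 5 dB.

5 dB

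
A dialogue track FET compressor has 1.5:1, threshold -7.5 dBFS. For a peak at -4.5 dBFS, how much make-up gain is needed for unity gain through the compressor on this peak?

Overshoot 3 dB → 3/1.5 = 2 dB after compression, so the compressed level is -7.5 + 2 = -5.5 dBFS.
Make-up = target − compressed = -4.5 − (-5.5) = 1 dB.

1 dB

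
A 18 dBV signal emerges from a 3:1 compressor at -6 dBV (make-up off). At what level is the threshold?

Gain reduction = 18 − (-6) = 24 dB; output overshoot = GR / (R − 1) = 24 / 2 = 12 dB.
Threshold = output − output overshoot = -6 − 12 = -18 dBV.

-18 dBV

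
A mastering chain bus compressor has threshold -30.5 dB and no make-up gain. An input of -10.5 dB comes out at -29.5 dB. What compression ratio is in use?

20:1

Input overshoot = -10.5 − (-30.5) = 20 dB; output overshoot = -29.5 − (-30.5) = 1 dB.
Ratio = 20 / 1 = 20.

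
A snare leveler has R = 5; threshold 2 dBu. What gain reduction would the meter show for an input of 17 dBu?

Overshoot = 17 − 2 = 15 dB.
A 5:1 ratio leaves 3 dB of that excess.
So the signal is attenuated by 15 − 3 = 12 dB.

12 dB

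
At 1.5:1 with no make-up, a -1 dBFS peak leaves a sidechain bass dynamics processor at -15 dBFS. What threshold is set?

Input is 42 dB above T (since output overshoot × R = input overshoot: (-15 − T)·1.5 = -1 − T gives T = -43 dBFS).
Check: -43 + (-1 − (-43))/1.5 = -43 + 28 = -15 dBFS. ✓

-43 dBFS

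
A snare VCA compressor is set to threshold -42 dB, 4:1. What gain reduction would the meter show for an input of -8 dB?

25.5 dB

The signal is 34 dB above threshold.
After 4:1 compression the overshoot becomes 34/4 = 8.5 dB.
Gain reduction = 34 − 8.5 = 25.5 dB.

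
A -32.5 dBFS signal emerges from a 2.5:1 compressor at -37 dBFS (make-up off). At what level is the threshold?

-40 dBFS

Let T be the threshold. Output overshoot = (input overshoot)/R, so -37 − T = (-32.5 − T)/2.5.
2.5·(-37 − T) = -32.5 − T → 1.5·T = -92.5 − (-32.5) = -60.
T = -60/1.5 = -40 dBFS.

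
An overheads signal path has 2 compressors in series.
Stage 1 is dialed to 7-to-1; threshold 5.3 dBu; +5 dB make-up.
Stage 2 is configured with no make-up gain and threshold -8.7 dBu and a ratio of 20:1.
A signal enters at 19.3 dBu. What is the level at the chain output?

Stage 1: 19.3 dBu is 14 dB over 5.3 dBu; at 7:1 that becomes 2 dB over, giving 7.3 dBu; +5 dB make-up → 12.3 dBu.
Stage 2: 12.3 dBu is 21 dB over -8.7 dBu; at 20:1 that becomes 1.05 dB over, giving -7.65 dBu.

-7.65 dBu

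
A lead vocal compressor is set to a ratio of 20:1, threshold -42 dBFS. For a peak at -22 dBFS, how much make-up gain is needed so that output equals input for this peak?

The peak compresses to -42 + 20/20 = -41 dBFS.
To reach -22 dBFS requires -22 − (-41) = 19 dB of make-up.

19 dB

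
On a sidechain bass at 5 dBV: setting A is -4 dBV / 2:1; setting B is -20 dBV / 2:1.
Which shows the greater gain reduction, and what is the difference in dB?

B, by 8 dB

A: GR = 9 − 9/2 = 4.5 dB.
B: GR = 25 − 25/2 = 12.5 dB.
B applies 8 dB more gain reduction.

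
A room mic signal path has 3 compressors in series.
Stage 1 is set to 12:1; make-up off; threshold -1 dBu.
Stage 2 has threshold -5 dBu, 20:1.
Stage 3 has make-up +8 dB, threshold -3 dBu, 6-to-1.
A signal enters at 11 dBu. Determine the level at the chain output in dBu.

3.25 dBu

Stage 1: 12 dB above -1 dBu, reduced 12:1 to 1 dB above → 0 dBu.
Stage 2: 0 dBu is 5 dB over -5 dBu; at 20:1 that becomes 0.25 dB over, giving -4.75 dBu.
Stage 3: below threshold (-4.75 ≤ -3); passes unchanged; make-up brings it to 3.25 dBu.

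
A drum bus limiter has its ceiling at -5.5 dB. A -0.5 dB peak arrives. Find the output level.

-5.5 dB

At ∞:1, everything above -5.5 dB is held at the ceiling.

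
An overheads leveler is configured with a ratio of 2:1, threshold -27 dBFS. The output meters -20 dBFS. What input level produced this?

That's 7 dB above the -27 dBFS threshold.
Before 2:1 compression the overshoot was 7 × 2 = 14 dB, so input = -27 + 14 = -13 dBFS.

-13 dBFS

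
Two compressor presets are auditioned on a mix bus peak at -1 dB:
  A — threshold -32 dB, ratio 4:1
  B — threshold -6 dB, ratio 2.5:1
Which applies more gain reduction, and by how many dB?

A, by 20.25 dB

A: 31 dB over, compressed to 7.75 dB over, so 23.25 dB of GR.
B: 5 dB over, compressed to 2 dB over, so 3 dB of GR.
A applies 20.25 dB more gain reduction.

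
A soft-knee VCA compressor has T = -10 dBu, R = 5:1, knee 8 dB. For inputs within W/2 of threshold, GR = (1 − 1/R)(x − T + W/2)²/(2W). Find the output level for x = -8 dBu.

x − T + W/2 = -8 − (-10) + 4 = 6.
GR = (1 − 1/5) × 6² / 16 = 0.8 × 36 / 16 = 1.8 dB.
Output = -8 − 1.8 = -9.8 dBu.

-9.8 dBu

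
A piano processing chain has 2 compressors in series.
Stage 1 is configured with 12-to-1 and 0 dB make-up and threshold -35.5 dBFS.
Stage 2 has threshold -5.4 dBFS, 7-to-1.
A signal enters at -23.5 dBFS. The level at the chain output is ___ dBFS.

Stage 1: -23.5 dBFS is 12 dB over -35.5 dBFS; at 12:1 that becomes 1 dB over, giving -34.5 dBFS.
Stage 2: below threshold (-34.5 ≤ -5.4); passes unchanged; output -34.5 dBFS.

-34.5 dBFS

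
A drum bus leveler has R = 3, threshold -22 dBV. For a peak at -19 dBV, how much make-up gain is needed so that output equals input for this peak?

The peak compresses to -22 + 3/3 = -21 dBV.
To reach -19 dBV requires -19 − (-21) = 2 dB of make-up.

2 dB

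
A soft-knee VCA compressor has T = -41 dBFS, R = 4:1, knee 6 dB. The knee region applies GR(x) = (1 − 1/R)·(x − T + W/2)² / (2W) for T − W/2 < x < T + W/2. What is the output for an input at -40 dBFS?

x − T + W/2 = -40 − (-41) + 3 = 4.
GR = (1 − 1/4) × 4² / 12 = 0.75 × 16 / 12 = 1 dB.
Output = -40 − 1 = -41 dBFS.

-41 dBFS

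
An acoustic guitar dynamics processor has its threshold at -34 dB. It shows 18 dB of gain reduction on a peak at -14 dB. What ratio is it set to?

10:1

Input overshoot = -14 − (-34) = 20 dB.
Output overshoot = 20 − 18 = 2 dB.
Ratio = input overshoot / output overshoot = 20 / 2 = 10.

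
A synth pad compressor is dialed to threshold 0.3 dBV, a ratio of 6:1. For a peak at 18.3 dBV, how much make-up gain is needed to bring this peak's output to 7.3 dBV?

4 dB

The peak compresses to 0.3 + 18/6 = 3.3 dBV.
To reach 7.3 dBV requires 7.3 − 3.3 = 4 dB of make-up.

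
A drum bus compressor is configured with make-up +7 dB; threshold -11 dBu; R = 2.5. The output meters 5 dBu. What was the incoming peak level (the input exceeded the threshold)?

Stripping the +7 dB make-up gives -2 dBu at the gain stage.
Post-compression overshoot = -2 − (-11) = 9 dB.
Before 2.5:1 compression the overshoot was 9 × 2.5 = 22.5 dB, so input = -11 + 22.5 = 11.5 dBu.

11.5 dBu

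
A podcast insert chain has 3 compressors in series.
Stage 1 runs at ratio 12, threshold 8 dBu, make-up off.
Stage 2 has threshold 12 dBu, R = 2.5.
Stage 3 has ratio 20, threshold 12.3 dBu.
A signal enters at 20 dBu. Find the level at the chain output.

9 dBu

Stage 1: 20 dBu is 12 dB over 8 dBu; at 12:1 that becomes 1 dB over, giving 9 dBu.
Stage 2: below threshold (9 ≤ 12); passes unchanged; output 9 dBu.
Stage 3: 9 dBu is at or below the 12.3 dBu threshold — no compression; output 9 dBu.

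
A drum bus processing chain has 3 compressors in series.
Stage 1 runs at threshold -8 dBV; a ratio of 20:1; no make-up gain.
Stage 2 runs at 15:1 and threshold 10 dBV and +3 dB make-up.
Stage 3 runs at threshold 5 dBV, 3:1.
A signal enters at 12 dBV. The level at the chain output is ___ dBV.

Stage 1: overshoot 20 dB → 20/20 = 1 dB → -7 dBV.
Stage 2: -7 dBV ≤ 10 dBV, so stage 2 doesn't engage; make-up brings it to -4 dBV.
Stage 3: -4 dBV ≤ 5 dBV, so stage 3 doesn't engage; output -4 dBV.

-4 dBV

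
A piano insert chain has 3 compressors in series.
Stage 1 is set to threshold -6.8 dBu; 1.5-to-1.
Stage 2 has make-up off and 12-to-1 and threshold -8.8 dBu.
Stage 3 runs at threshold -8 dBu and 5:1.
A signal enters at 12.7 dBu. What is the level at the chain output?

-7.91 dBu

Stage 1: 12.7 dBu is 19.5 dB over -6.8 dBu; at 1.5:1 that becomes 13 dB over, giving 6.2 dBu.
Stage 2: 15 dB above -8.8 dBu, reduced 12:1 to 1.25 dB above → -7.55 dBu.
Stage 3: 0.45 dB above -8 dBu, reduced 5:1 to 0.09 dB above → -7.91 dBu.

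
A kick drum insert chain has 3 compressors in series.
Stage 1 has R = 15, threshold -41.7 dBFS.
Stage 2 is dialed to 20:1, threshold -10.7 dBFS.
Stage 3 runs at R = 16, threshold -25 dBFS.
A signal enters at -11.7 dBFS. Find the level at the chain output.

-39.7 dBFS

Stage 1: 30 dB above -41.7 dBFS, reduced 15:1 to 2 dB above → -39.7 dBFS.
Stage 2: below threshold (-39.7 ≤ -10.7); passes unchanged; output -39.7 dBFS.
Stage 3: below threshold (-39.7 ≤ -25); passes unchanged; output -39.7 dBFS.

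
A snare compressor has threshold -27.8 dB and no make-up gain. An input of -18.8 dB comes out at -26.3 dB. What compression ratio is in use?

Input overshoot = -18.8 − (-27.8) = 9 dB; output overshoot = -26.3 − (-27.8) = 1.5 dB.
Ratio = 9 / 1.5 = 6.

6:1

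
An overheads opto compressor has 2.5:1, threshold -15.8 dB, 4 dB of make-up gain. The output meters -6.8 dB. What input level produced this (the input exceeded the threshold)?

Before make-up, the level was -6.8 − 4 = -10.8 dB.
Post-compression overshoot = -10.8 − (-15.8) = 5 dB.
Input overshoot = R × output overshoot = 12.5 dB → input = -15.8 + 12.5 = -3.3 dB.

-3.3 dB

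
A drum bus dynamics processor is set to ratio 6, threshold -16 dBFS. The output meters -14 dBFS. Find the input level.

-4 dBFS

The compressed level sits -14 − (-16) = 2 dB over threshold.
Undo the ratio: input overshoot = 2 × 6 = 12 dB, giving input = -4 dBFS.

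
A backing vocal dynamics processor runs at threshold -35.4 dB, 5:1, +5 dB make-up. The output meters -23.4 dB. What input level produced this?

Remove make-up: -23.4 − 5 = -28.4 dB.
Post-compression overshoot = -28.4 − (-35.4) = 7 dB.
Input overshoot = R × output overshoot = 35 dB → input = -35.4 + 35 = -0.4 dB.

-0.4 dB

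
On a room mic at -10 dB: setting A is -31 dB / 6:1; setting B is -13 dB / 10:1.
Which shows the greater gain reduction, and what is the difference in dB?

A: overshoot 21 dB → output overshoot 3.5 dB → GR 17.5 dB.
B: overshoot 3 dB → output overshoot 0.3 dB → GR 2.7 dB.
A applies 14.8 dB more gain reduction.

A, by 14.8 dB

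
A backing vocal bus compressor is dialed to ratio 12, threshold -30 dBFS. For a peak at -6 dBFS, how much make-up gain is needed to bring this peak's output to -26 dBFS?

2 dB

Overshoot 24 dB → 24/12 = 2 dB after compression, so the compressed level is -30 + 2 = -28 dBFS.
Make-up = target − compressed = -26 − (-28) = 2 dB.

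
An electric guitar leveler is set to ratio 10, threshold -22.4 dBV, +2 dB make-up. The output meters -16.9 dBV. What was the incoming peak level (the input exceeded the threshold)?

12.6 dBV

Stripping the +2 dB make-up gives -18.9 dBV at the gain stage.
Post-compression overshoot = -18.9 − (-22.4) = 3.5 dB.
Before 10:1 compression the overshoot was 3.5 × 10 = 35 dB, so input = -22.4 + 35 = 12.6 dBV.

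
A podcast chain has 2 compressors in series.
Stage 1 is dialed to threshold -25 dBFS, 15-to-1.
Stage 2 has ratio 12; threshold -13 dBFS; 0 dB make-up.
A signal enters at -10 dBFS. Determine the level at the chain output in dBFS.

-24 dBFS

Stage 1: 15 dB above -25 dBFS, reduced 15:1 to 1 dB above → -24 dBFS.
Stage 2: below threshold (-24 ≤ -13); passes unchanged; output -24 dBFS.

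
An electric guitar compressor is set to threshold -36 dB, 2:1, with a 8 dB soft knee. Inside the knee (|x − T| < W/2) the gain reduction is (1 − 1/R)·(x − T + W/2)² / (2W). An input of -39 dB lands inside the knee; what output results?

x − T + W/2 = -39 − (-36) + 4 = 1.
GR = (1 − 1/2) × 1² / 16 = 0.5 × 1 / 16 = 0.03125 dB.
Output = -39 − 0.03125 = -39.03125 dB.

-39.03125 dB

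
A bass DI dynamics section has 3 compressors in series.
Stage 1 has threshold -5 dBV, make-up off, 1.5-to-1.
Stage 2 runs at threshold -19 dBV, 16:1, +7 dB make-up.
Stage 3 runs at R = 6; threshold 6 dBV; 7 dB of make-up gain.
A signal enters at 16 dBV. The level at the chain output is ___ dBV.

-3.25 dBV

Stage 1: 21 dB above -5 dBV, reduced 1.5:1 to 14 dB above → 9 dBV.
Stage 2: 9 dBV is 28 dB over -19 dBV; at 16:1 that becomes 1.75 dB over, giving -17.25 dBV; +7 dB make-up → -10.25 dBV.
Stage 3: -10.25 dBV ≤ 6 dBV, so stage 3 doesn't engage; make-up brings it to -3.25 dBV.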